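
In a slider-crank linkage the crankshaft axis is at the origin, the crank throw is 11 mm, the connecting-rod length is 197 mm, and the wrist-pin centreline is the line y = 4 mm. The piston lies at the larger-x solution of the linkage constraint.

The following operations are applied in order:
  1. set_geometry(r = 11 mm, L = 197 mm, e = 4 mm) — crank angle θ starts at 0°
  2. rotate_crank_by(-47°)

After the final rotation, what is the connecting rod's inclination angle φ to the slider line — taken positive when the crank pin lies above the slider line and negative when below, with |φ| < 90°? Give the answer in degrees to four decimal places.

-3.5053

set_geometry: r = 11 mm, L = 197 mm, e = 4 mm; θ ← 0°
rotate_crank_by(-47°): θ ← 0° -47° = -47°
crank pin P = (r cos θ, r sin θ) = (7.501982, -8.044891)
h = r sin θ − e = -8.044891 − 4 = -12.044891
sin φ = h / L = -12.044891 / 197 = -0.06114158
φ = arcsin(-0.06114158) = -3.505341°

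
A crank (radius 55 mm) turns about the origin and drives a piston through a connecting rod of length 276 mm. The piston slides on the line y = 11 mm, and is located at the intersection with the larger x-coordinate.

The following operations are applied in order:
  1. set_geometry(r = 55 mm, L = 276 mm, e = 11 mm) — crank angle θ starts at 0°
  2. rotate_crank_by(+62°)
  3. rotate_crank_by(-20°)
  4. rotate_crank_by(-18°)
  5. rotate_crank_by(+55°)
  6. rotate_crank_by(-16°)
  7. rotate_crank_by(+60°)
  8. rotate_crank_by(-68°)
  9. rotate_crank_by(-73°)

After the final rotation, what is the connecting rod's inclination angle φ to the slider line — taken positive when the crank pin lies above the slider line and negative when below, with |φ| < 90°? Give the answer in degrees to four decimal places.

-5.8218

set_geometry: r = 55 mm, L = 276 mm, e = 11 mm; θ ← 0°
rotate_crank_by(+62°): θ ← 0° +62° = 62°
rotate_crank_by(-20°): θ ← 62° -20° = 42°
rotate_crank_by(-18°): θ ← 42° -18° = 24°
rotate_crank_by(+55°): θ ← 24° +55° = 79°
rotate_crank_by(-16°): θ ← 79° -16° = 63°
rotate_crank_by(+60°): θ ← 63° +60° = 123°
rotate_crank_by(-68°): θ ← 123° -68° = 55°
rotate_crank_by(-73°): θ ← 55° -73° = -18°
crank pin P = (r cos θ, r sin θ) = (52.308108, -16.995935)
h = r sin θ − e = -16.995935 − 11 = -27.995935
sin φ = h / L = -27.995935 / 276 = -0.10143455
φ = arcsin(-0.10143455) = -5.821784°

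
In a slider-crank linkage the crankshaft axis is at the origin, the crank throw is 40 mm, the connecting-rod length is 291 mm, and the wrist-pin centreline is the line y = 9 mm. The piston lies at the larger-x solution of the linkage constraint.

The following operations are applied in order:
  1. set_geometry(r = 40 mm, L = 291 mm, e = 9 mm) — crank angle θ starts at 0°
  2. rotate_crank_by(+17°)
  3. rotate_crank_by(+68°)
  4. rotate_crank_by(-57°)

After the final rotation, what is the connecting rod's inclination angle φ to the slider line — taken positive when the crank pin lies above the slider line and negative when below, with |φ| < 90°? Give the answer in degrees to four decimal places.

set_geometry: r = 40 mm, L = 291 mm, e = 9 mm; θ ← 0°
rotate_crank_by(+17°): θ ← 0° +17° = 17°
rotate_crank_by(+68°): θ ← 17° +68° = 85°
rotate_crank_by(-57°): θ ← 85° -57° = 28°
crank pin P = (r cos θ, r sin θ) = (35.317904, 18.778863)
h = r sin θ − e = 18.778863 − 9 = 9.778863
sin φ = h / L = 9.778863 / 291 = 0.03360434
φ = arcsin(0.03360434) = 1.925749°

1.9257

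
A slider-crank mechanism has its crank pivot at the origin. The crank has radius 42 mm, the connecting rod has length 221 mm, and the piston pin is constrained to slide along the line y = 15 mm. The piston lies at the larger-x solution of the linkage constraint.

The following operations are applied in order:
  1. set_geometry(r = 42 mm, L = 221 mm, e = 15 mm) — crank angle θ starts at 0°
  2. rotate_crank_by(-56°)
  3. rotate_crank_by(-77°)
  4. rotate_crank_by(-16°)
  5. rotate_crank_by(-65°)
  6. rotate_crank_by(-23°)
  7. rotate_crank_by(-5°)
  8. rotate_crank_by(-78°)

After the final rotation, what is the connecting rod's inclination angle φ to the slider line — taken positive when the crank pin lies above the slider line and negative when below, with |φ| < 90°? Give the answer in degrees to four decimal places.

3.1119

set_geometry: r = 42 mm, L = 221 mm, e = 15 mm; θ ← 0°
rotate_crank_by(-56°): θ ← 0° -56° = -56°
rotate_crank_by(-77°): θ ← -56° -77° = -133°
rotate_crank_by(-16°): θ ← -133° -16° = -149°
rotate_crank_by(-65°): θ ← -149° -65° = -214°
rotate_crank_by(-23°): θ ← -214° -23° = -237°
rotate_crank_by(-5°): θ ← -237° -5° = -242°
rotate_crank_by(-78°): θ ← -242° -78° = -320°
crank pin P = (r cos θ, r sin θ) = (32.173867, 26.997080)
h = r sin θ − e = 26.997080 − 15 = 11.997080
sin φ = h / L = 11.997080 / 221 = 0.05428543
φ = arcsin(0.05428543) = 3.111856°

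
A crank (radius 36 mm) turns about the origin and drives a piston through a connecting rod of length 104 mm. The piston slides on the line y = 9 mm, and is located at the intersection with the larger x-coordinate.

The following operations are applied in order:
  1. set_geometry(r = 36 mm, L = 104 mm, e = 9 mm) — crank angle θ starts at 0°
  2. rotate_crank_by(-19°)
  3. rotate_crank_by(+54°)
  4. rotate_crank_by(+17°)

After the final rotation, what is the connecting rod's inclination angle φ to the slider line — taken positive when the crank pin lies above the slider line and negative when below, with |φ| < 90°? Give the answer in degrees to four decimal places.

10.7331

set_geometry: r = 36 mm, L = 104 mm, e = 9 mm; θ ← 0°
rotate_crank_by(-19°): θ ← 0° -19° = -19°
rotate_crank_by(+54°): θ ← -19° +54° = 35°
rotate_crank_by(+17°): θ ← 35° +17° = 52°
crank pin P = (r cos θ, r sin θ) = (22.163813, 28.368387)
h = r sin θ − e = 28.368387 − 9 = 19.368387
sin φ = h / L = 19.368387 / 104 = 0.18623449
φ = arcsin(0.18623449) = 10.733114°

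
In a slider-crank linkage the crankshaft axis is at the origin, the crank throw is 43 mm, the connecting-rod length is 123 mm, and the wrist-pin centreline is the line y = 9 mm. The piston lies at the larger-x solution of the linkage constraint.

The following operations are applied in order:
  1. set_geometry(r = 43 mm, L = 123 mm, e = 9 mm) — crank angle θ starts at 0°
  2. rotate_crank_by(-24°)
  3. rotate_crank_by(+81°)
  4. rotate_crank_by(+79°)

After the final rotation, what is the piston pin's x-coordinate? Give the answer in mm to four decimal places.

set_geometry: r = 43 mm, L = 123 mm, e = 9 mm; θ ← 0°
rotate_crank_by(-24°): θ ← 0° -24° = -24°
rotate_crank_by(+81°): θ ← -24° +81° = 57°
rotate_crank_by(+79°): θ ← 57° +79° = 136°
crank pin P = (r cos θ, r sin θ) = (-30.931611, 29.870310)
h = r sin θ − e = 29.870310 − 9 = 20.870310
x = r cos θ + √(L² − h²) = -30.931611 + √(15129.0 − 435.5698) = -30.931611 + 121.216460 = 90.284849

90.2848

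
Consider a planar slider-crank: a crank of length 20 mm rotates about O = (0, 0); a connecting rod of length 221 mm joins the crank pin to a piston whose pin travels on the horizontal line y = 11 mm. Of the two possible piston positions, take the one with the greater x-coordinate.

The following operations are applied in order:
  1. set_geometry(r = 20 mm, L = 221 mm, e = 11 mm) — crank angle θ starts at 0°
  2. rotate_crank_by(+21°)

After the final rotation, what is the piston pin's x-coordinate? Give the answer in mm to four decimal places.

set_geometry: r = 20 mm, L = 221 mm, e = 11 mm; θ ← 0°
rotate_crank_by(+21°): θ ← 0° +21° = 21°
crank pin P = (r cos θ, r sin θ) = (18.671609, 7.167359)
h = r sin θ − e = 7.167359 − 11 = -3.832641
x = r cos θ + √(L² − h²) = 18.671609 + √(48841.0 − 14.6891) = 18.671609 + 220.966764 = 239.638373

239.6384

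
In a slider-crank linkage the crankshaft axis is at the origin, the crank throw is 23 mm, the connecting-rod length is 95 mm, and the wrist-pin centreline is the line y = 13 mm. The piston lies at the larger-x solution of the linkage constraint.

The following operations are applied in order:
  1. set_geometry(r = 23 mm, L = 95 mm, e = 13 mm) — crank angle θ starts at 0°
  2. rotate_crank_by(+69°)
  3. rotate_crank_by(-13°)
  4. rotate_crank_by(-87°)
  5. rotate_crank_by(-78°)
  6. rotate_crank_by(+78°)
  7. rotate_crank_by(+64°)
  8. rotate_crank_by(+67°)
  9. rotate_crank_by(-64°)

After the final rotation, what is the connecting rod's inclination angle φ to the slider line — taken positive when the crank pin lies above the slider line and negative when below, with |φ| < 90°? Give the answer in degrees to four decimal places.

set_geometry: r = 23 mm, L = 95 mm, e = 13 mm; θ ← 0°
rotate_crank_by(+69°): θ ← 0° +69° = 69°
rotate_crank_by(-13°): θ ← 69° -13° = 56°
rotate_crank_by(-87°): θ ← 56° -87° = -31°
rotate_crank_by(-78°): θ ← -31° -78° = -109°
rotate_crank_by(+78°): θ ← -109° +78° = -31°
rotate_crank_by(+64°): θ ← -31° +64° = 33°
rotate_crank_by(+67°): θ ← 33° +67° = 100°
rotate_crank_by(-64°): θ ← 100° -64° = 36°
crank pin P = (r cos θ, r sin θ) = (18.607391, 13.519061)
h = r sin θ − e = 13.519061 − 13 = 0.519061
sin φ = h / L = 0.519061 / 95 = 0.00546380
φ = arcsin(0.00546380) = 0.313054°

0.3131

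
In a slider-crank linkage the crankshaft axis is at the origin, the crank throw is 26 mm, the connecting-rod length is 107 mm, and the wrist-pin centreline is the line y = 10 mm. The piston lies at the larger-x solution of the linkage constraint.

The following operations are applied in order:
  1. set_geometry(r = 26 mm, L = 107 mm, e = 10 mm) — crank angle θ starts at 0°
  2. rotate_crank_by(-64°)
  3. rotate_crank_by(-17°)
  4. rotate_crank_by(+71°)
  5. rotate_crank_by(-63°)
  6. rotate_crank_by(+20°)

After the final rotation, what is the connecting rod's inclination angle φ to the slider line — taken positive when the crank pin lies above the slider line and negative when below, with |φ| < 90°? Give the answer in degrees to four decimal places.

set_geometry: r = 26 mm, L = 107 mm, e = 10 mm; θ ← 0°
rotate_crank_by(-64°): θ ← 0° -64° = -64°
rotate_crank_by(-17°): θ ← -64° -17° = -81°
rotate_crank_by(+71°): θ ← -81° +71° = -10°
rotate_crank_by(-63°): θ ← -10° -63° = -73°
rotate_crank_by(+20°): θ ← -73° +20° = -53°
crank pin P = (r cos θ, r sin θ) = (15.647191, -20.764523)
h = r sin θ − e = -20.764523 − 10 = -30.764523
sin φ = h / L = -30.764523 / 107 = -0.28751891
φ = arcsin(-0.28751891) = -16.709475°

-16.7095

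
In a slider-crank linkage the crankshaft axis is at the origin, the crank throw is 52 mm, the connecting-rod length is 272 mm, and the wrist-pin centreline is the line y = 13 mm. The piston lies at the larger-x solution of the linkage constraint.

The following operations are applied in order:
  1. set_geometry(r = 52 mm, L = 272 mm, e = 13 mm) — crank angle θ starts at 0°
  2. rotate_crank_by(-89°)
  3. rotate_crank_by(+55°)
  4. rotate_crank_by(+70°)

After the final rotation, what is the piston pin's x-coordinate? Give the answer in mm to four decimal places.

313.5012

set_geometry: r = 52 mm, L = 272 mm, e = 13 mm; θ ← 0°
rotate_crank_by(-89°): θ ← 0° -89° = -89°
rotate_crank_by(+55°): θ ← -89° +55° = -34°
rotate_crank_by(+70°): θ ← -34° +70° = 36°
crank pin P = (r cos θ, r sin θ) = (42.068884, 30.564833)
h = r sin θ − e = 30.564833 − 13 = 17.564833
x = r cos θ + √(L² − h²) = 42.068884 + √(73984.0 − 308.5234) = 42.068884 + 271.432269 = 313.501153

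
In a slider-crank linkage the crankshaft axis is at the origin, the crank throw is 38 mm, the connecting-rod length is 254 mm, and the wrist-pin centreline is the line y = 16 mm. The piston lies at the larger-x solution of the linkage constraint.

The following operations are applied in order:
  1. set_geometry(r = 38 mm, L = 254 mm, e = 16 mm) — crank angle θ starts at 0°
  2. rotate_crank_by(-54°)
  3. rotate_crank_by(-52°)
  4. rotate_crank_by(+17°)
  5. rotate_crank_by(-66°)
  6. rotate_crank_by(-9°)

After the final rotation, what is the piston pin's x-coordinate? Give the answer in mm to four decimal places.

216.0886

set_geometry: r = 38 mm, L = 254 mm, e = 16 mm; θ ← 0°
rotate_crank_by(-54°): θ ← 0° -54° = -54°
rotate_crank_by(-52°): θ ← -54° -52° = -106°
rotate_crank_by(+17°): θ ← -106° +17° = -89°
rotate_crank_by(-66°): θ ← -89° -66° = -155°
rotate_crank_by(-9°): θ ← -155° -9° = -164°
crank pin P = (r cos θ, r sin θ) = (-36.527944, -10.474220)
h = r sin θ − e = -10.474220 − 16 = -26.474220
x = r cos θ + √(L² − h²) = -36.527944 + √(64516.0 − 700.8843) = -36.527944 + 252.616539 = 216.088594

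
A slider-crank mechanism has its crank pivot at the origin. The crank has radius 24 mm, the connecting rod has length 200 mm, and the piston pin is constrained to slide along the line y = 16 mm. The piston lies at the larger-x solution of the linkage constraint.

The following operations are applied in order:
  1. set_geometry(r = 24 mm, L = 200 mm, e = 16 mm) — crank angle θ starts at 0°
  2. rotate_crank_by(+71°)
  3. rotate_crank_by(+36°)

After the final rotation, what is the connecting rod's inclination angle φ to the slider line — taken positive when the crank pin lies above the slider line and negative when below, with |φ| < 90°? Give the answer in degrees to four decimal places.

1.9918

set_geometry: r = 24 mm, L = 200 mm, e = 16 mm; θ ← 0°
rotate_crank_by(+71°): θ ← 0° +71° = 71°
rotate_crank_by(+36°): θ ← 71° +36° = 107°
crank pin P = (r cos θ, r sin θ) = (-7.016921, 22.951314)
h = r sin θ − e = 22.951314 − 16 = 6.951314
sin φ = h / L = 6.951314 / 200 = 0.03475657
φ = arcsin(0.03475657) = 1.991806°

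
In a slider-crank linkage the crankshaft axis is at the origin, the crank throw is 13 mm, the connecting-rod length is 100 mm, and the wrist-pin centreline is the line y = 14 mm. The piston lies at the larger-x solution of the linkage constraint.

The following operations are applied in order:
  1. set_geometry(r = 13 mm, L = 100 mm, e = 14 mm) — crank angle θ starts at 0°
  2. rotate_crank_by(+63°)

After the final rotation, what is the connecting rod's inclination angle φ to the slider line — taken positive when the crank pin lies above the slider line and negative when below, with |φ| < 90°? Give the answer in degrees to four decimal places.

-1.3849

set_geometry: r = 13 mm, L = 100 mm, e = 14 mm; θ ← 0°
rotate_crank_by(+63°): θ ← 0° +63° = 63°
crank pin P = (r cos θ, r sin θ) = (5.901876, 11.583085)
h = r sin θ − e = 11.583085 − 14 = -2.416915
sin φ = h / L = -2.416915 / 100 = -0.02416915
φ = arcsin(-0.02416915) = -1.384925°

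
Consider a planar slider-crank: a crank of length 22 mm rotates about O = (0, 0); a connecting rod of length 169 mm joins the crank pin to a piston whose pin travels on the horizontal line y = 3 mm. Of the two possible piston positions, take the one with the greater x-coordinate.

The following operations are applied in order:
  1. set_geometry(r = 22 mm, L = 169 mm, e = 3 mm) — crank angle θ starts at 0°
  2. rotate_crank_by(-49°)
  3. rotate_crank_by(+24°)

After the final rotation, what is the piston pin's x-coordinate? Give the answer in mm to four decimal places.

set_geometry: r = 22 mm, L = 169 mm, e = 3 mm; θ ← 0°
rotate_crank_by(-49°): θ ← 0° -49° = -49°
rotate_crank_by(+24°): θ ← -49° +24° = -25°
crank pin P = (r cos θ, r sin θ) = (19.938771, -9.297602)
h = r sin θ − e = -9.297602 − 3 = -12.297602
x = r cos θ + √(L² − h²) = 19.938771 + √(28561.0 − 151.2310) = 19.938771 + 168.551977 = 188.490748

188.4907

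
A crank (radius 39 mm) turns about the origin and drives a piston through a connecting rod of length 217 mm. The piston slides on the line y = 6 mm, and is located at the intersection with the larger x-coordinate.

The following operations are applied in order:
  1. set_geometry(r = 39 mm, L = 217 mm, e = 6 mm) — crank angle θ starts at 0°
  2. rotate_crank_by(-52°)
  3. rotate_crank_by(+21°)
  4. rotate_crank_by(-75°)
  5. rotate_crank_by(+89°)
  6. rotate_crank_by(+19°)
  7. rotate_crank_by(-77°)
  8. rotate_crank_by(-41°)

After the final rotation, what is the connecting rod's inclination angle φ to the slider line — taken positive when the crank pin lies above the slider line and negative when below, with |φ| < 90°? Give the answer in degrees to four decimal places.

-10.9052

set_geometry: r = 39 mm, L = 217 mm, e = 6 mm; θ ← 0°
rotate_crank_by(-52°): θ ← 0° -52° = -52°
rotate_crank_by(+21°): θ ← -52° +21° = -31°
rotate_crank_by(-75°): θ ← -31° -75° = -106°
rotate_crank_by(+89°): θ ← -106° +89° = -17°
rotate_crank_by(+19°): θ ← -17° +19° = 2°
rotate_crank_by(-77°): θ ← 2° -77° = -75°
rotate_crank_by(-41°): θ ← -75° -41° = -116°
crank pin P = (r cos θ, r sin θ) = (-17.096475, -35.052968)
h = r sin θ − e = -35.052968 − 6 = -41.052968
sin φ = h / L = -41.052968 / 217 = -0.18918418
φ = arcsin(-0.18918418) = -10.905178°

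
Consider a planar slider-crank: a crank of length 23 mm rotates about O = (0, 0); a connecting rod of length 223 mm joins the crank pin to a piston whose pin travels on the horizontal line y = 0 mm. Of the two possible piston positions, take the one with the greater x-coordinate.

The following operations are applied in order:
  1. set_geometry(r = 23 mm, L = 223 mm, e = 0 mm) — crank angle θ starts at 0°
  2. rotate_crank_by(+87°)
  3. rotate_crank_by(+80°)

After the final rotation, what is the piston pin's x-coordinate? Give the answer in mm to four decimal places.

200.5295

set_geometry: r = 23 mm, L = 223 mm, e = 0 mm; θ ← 0°
rotate_crank_by(+87°): θ ← 0° +87° = 87°
rotate_crank_by(+80°): θ ← 87° +80° = 167°
crank pin P = (r cos θ, r sin θ) = (-22.410511, 5.173874)
h = r sin θ − e = 5.173874 − 0 = 5.173874
x = r cos θ + √(L² − h²) = -22.410511 + √(49729.0 − 26.7690) = -22.410511 + 222.939972 = 200.529460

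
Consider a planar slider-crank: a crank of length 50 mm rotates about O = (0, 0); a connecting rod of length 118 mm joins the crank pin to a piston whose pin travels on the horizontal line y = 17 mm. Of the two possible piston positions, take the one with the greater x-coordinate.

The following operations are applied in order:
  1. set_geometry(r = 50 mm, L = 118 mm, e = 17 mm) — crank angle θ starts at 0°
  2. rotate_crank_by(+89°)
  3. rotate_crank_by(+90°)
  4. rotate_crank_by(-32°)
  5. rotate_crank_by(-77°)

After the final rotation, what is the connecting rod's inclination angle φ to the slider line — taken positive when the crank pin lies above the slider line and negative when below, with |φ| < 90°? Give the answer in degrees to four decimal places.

14.7207

set_geometry: r = 50 mm, L = 118 mm, e = 17 mm; θ ← 0°
rotate_crank_by(+89°): θ ← 0° +89° = 89°
rotate_crank_by(+90°): θ ← 89° +90° = 179°
rotate_crank_by(-32°): θ ← 179° -32° = 147°
rotate_crank_by(-77°): θ ← 147° -77° = 70°
crank pin P = (r cos θ, r sin θ) = (17.101007, 46.984631)
h = r sin θ − e = 46.984631 − 17 = 29.984631
sin φ = h / L = 29.984631 / 118 = 0.25410704
φ = arcsin(0.25410704) = 14.720680°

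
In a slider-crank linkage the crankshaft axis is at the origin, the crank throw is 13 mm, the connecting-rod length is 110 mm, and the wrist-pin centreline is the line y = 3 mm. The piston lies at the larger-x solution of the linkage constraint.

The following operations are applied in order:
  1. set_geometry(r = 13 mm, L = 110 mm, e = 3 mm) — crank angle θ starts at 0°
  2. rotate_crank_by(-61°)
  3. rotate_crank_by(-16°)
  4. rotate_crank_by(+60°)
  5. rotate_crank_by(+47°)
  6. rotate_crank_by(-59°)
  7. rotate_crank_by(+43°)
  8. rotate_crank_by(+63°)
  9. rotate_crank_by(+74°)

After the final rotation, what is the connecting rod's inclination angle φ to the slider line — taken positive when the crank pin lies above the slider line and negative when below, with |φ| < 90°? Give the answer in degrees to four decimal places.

1.7204

set_geometry: r = 13 mm, L = 110 mm, e = 3 mm; θ ← 0°
rotate_crank_by(-61°): θ ← 0° -61° = -61°
rotate_crank_by(-16°): θ ← -61° -16° = -77°
rotate_crank_by(+60°): θ ← -77° +60° = -17°
rotate_crank_by(+47°): θ ← -17° +47° = 30°
rotate_crank_by(-59°): θ ← 30° -59° = -29°
rotate_crank_by(+43°): θ ← -29° +43° = 14°
rotate_crank_by(+63°): θ ← 14° +63° = 77°
rotate_crank_by(+74°): θ ← 77° +74° = 151°
crank pin P = (r cos θ, r sin θ) = (-11.370056, 6.302525)
h = r sin θ − e = 6.302525 − 3 = 3.302525
sin φ = h / L = 3.302525 / 110 = 0.03002296
φ = arcsin(0.03002296) = 1.720447°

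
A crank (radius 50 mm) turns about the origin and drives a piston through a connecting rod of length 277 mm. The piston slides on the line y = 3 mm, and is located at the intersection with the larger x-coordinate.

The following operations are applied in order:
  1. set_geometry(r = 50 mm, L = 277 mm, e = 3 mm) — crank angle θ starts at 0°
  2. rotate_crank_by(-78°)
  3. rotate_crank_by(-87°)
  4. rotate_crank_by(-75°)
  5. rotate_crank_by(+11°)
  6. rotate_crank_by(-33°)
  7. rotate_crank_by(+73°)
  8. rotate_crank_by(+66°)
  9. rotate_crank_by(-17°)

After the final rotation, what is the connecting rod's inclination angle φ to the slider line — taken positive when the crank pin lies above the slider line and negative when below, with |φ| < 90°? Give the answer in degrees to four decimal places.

-7.2880

set_geometry: r = 50 mm, L = 277 mm, e = 3 mm; θ ← 0°
rotate_crank_by(-78°): θ ← 0° -78° = -78°
rotate_crank_by(-87°): θ ← -78° -87° = -165°
rotate_crank_by(-75°): θ ← -165° -75° = -240°
rotate_crank_by(+11°): θ ← -240° +11° = -229°
rotate_crank_by(-33°): θ ← -229° -33° = -262°
rotate_crank_by(+73°): θ ← -262° +73° = -189°
rotate_crank_by(+66°): θ ← -189° +66° = -123°
rotate_crank_by(-17°): θ ← -123° -17° = -140°
crank pin P = (r cos θ, r sin θ) = (-38.302222, -32.139380)
h = r sin θ − e = -32.139380 − 3 = -35.139380
sin φ = h / L = -35.139380 / 277 = -0.12685697
φ = arcsin(-0.12685697) = -7.288006°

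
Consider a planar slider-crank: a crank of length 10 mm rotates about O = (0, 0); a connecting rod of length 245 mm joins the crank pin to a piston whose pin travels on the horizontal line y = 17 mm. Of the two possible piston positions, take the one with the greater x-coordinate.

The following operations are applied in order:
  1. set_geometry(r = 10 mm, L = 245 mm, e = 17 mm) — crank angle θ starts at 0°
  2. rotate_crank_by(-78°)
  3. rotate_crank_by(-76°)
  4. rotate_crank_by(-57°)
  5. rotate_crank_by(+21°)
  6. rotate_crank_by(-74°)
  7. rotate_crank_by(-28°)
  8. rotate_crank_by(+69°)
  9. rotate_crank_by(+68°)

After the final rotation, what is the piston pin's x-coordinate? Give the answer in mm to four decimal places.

235.0157

set_geometry: r = 10 mm, L = 245 mm, e = 17 mm; θ ← 0°
rotate_crank_by(-78°): θ ← 0° -78° = -78°
rotate_crank_by(-76°): θ ← -78° -76° = -154°
rotate_crank_by(-57°): θ ← -154° -57° = -211°
rotate_crank_by(+21°): θ ← -211° +21° = -190°
rotate_crank_by(-74°): θ ← -190° -74° = -264°
rotate_crank_by(-28°): θ ← -264° -28° = -292°
rotate_crank_by(+69°): θ ← -292° +69° = -223°
rotate_crank_by(+68°): θ ← -223° +68° = -155°
crank pin P = (r cos θ, r sin θ) = (-9.063078, -4.226183)
h = r sin θ − e = -4.226183 − 17 = -21.226183
x = r cos θ + √(L² − h²) = -9.063078 + √(60025.0 − 450.5508) = -9.063078 + 244.078777 = 235.015699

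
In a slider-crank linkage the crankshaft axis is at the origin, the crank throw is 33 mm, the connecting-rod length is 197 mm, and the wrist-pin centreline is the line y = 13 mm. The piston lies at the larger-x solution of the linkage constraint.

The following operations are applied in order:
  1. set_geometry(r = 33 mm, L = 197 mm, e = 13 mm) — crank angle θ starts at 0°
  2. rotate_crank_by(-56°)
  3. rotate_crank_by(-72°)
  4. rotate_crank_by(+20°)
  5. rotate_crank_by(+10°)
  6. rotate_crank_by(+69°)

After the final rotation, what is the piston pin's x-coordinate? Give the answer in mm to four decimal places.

set_geometry: r = 33 mm, L = 197 mm, e = 13 mm; θ ← 0°
rotate_crank_by(-56°): θ ← 0° -56° = -56°
rotate_crank_by(-72°): θ ← -56° -72° = -128°
rotate_crank_by(+20°): θ ← -128° +20° = -108°
rotate_crank_by(+10°): θ ← -108° +10° = -98°
rotate_crank_by(+69°): θ ← -98° +69° = -29°
crank pin P = (r cos θ, r sin θ) = (28.862450, -15.998717)
h = r sin θ − e = -15.998717 − 13 = -28.998717
x = r cos θ + √(L² − h²) = 28.862450 + √(38809.0 − 840.9256) = 28.862450 + 194.853982 = 223.716433

223.7164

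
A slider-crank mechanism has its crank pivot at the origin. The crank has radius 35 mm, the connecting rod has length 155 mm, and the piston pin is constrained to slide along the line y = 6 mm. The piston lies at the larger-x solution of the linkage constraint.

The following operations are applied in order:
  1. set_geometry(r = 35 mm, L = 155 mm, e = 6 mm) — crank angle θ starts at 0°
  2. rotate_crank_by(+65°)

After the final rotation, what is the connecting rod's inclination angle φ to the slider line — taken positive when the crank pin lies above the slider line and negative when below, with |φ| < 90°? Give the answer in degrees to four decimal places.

9.5519

set_geometry: r = 35 mm, L = 155 mm, e = 6 mm; θ ← 0°
rotate_crank_by(+65°): θ ← 0° +65° = 65°
crank pin P = (r cos θ, r sin θ) = (14.791639, 31.720773)
h = r sin θ − e = 31.720773 − 6 = 25.720773
sin φ = h / L = 25.720773 / 155 = 0.16594047
φ = arcsin(0.16594047) = 9.551873°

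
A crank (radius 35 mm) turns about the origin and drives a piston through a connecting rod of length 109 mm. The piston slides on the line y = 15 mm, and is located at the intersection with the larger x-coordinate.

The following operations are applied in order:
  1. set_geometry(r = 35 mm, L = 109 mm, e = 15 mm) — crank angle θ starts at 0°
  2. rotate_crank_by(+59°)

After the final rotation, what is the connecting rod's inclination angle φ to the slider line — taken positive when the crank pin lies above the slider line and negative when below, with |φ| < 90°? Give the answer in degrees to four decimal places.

7.9103

set_geometry: r = 35 mm, L = 109 mm, e = 15 mm; θ ← 0°
rotate_crank_by(+59°): θ ← 0° +59° = 59°
crank pin P = (r cos θ, r sin θ) = (18.026333, 30.000856)
h = r sin θ − e = 30.000856 − 15 = 15.000856
sin φ = h / L = 15.000856 / 109 = 0.13762253
φ = arcsin(0.13762253) = 7.910295°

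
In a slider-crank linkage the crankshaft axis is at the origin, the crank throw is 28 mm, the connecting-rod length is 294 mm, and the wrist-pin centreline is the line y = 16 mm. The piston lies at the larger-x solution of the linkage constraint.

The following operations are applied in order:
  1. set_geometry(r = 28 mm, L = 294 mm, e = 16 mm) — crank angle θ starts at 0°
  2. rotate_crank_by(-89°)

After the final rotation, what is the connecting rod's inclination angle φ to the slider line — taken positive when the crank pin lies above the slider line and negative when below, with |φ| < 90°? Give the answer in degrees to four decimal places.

set_geometry: r = 28 mm, L = 294 mm, e = 16 mm; θ ← 0°
rotate_crank_by(-89°): θ ← 0° -89° = -89°
crank pin P = (r cos θ, r sin θ) = (0.488667, -27.995735)
h = r sin θ − e = -27.995735 − 16 = -43.995735
sin φ = h / L = -43.995735 / 294 = -0.14964536
φ = arcsin(-0.14964536) = -8.606375°

-8.6064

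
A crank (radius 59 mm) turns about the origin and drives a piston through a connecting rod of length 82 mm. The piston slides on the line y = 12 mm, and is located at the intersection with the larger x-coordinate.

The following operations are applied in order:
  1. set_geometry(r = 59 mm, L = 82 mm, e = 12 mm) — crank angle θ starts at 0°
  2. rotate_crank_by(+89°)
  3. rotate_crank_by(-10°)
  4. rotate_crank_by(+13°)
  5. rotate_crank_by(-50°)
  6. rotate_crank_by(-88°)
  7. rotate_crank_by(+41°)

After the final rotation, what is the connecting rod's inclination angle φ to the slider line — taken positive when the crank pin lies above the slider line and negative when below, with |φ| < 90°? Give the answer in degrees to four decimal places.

set_geometry: r = 59 mm, L = 82 mm, e = 12 mm; θ ← 0°
rotate_crank_by(+89°): θ ← 0° +89° = 89°
rotate_crank_by(-10°): θ ← 89° -10° = 79°
rotate_crank_by(+13°): θ ← 79° +13° = 92°
rotate_crank_by(-50°): θ ← 92° -50° = 42°
rotate_crank_by(-88°): θ ← 42° -88° = -46°
rotate_crank_by(+41°): θ ← -46° +41° = -5°
crank pin P = (r cos θ, r sin θ) = (58.775487, -5.142189)
h = r sin θ − e = -5.142189 − 12 = -17.142189
sin φ = h / L = -17.142189 / 82 = -0.20905108
φ = arcsin(-0.20905108) = -12.066749°

-12.0667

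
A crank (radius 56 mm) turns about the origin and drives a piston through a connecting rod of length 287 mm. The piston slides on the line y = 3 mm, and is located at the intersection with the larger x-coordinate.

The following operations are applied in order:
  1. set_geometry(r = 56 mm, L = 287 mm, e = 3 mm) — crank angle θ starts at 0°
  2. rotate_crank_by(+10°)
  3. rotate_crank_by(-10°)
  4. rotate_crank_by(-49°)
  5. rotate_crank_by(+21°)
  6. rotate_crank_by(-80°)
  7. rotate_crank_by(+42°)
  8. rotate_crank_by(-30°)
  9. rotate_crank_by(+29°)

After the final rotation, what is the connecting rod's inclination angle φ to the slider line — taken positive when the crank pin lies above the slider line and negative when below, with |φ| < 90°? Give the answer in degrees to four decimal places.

-10.9565

set_geometry: r = 56 mm, L = 287 mm, e = 3 mm; θ ← 0°
rotate_crank_by(+10°): θ ← 0° +10° = 10°
rotate_crank_by(-10°): θ ← 10° -10° = 0°
rotate_crank_by(-49°): θ ← 0° -49° = -49°
rotate_crank_by(+21°): θ ← -49° +21° = -28°
rotate_crank_by(-80°): θ ← -28° -80° = -108°
rotate_crank_by(+42°): θ ← -108° +42° = -66°
rotate_crank_by(-30°): θ ← -66° -30° = -96°
rotate_crank_by(+29°): θ ← -96° +29° = -67°
crank pin P = (r cos θ, r sin θ) = (21.880943, -51.548272)
h = r sin θ − e = -51.548272 − 3 = -54.548272
sin φ = h / L = -54.548272 / 287 = -0.19006366
φ = arcsin(-0.19006366) = -10.956500°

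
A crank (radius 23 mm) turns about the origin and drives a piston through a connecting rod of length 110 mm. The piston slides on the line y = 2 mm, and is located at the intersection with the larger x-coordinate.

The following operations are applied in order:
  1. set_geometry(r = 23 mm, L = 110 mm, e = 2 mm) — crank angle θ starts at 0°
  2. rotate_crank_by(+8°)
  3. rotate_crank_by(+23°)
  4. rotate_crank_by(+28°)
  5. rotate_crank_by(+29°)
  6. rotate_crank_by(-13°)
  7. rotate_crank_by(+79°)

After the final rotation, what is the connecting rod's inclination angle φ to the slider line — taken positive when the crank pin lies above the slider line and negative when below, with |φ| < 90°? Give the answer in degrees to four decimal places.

4.2138

set_geometry: r = 23 mm, L = 110 mm, e = 2 mm; θ ← 0°
rotate_crank_by(+8°): θ ← 0° +8° = 8°
rotate_crank_by(+23°): θ ← 8° +23° = 31°
rotate_crank_by(+28°): θ ← 31° +28° = 59°
rotate_crank_by(+29°): θ ← 59° +29° = 88°
rotate_crank_by(-13°): θ ← 88° -13° = 75°
rotate_crank_by(+79°): θ ← 75° +79° = 154°
crank pin P = (r cos θ, r sin θ) = (-20.672263, 10.082536)
h = r sin θ − e = 10.082536 − 2 = 8.082536
sin φ = h / L = 8.082536 / 110 = 0.07347760
φ = arcsin(0.07347760) = 4.213754°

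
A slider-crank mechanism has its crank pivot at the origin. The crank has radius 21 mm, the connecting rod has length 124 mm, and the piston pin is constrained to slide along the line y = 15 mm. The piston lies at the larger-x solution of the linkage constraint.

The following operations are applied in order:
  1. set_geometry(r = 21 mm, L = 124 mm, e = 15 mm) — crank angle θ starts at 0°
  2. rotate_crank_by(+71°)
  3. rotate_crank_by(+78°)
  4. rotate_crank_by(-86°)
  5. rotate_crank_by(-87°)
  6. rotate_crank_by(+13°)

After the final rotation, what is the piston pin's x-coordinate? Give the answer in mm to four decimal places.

143.1488

set_geometry: r = 21 mm, L = 124 mm, e = 15 mm; θ ← 0°
rotate_crank_by(+71°): θ ← 0° +71° = 71°
rotate_crank_by(+78°): θ ← 71° +78° = 149°
rotate_crank_by(-86°): θ ← 149° -86° = 63°
rotate_crank_by(-87°): θ ← 63° -87° = -24°
rotate_crank_by(+13°): θ ← -24° +13° = -11°
crank pin P = (r cos θ, r sin θ) = (20.614171, -4.006989)
h = r sin θ − e = -4.006989 − 15 = -19.006989
x = r cos θ + √(L² − h²) = 20.614171 + √(15376.0 − 361.2656) = 20.614171 + 122.534625 = 143.148796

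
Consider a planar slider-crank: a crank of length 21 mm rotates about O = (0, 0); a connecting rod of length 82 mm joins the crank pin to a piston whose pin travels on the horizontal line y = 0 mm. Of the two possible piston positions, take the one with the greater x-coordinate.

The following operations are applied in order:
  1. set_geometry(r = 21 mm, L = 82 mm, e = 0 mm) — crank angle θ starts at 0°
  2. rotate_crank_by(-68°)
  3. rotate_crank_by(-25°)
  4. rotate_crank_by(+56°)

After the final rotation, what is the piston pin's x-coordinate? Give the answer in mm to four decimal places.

set_geometry: r = 21 mm, L = 82 mm, e = 0 mm; θ ← 0°
rotate_crank_by(-68°): θ ← 0° -68° = -68°
rotate_crank_by(-25°): θ ← -68° -25° = -93°
rotate_crank_by(+56°): θ ← -93° +56° = -37°
crank pin P = (r cos θ, r sin θ) = (16.771346, -12.638115)
h = r sin θ − e = -12.638115 − 0 = -12.638115
x = r cos θ + √(L² − h²) = 16.771346 + √(6724.0 − 159.7220) = 16.771346 + 81.020232 = 97.791578

97.7916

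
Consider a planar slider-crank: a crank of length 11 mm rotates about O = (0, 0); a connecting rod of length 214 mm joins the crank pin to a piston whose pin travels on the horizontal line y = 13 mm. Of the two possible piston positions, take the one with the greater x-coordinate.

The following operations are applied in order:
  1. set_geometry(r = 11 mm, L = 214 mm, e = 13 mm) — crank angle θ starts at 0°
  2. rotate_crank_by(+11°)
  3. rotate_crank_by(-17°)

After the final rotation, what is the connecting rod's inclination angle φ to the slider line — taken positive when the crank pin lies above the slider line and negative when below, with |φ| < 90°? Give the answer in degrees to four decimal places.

set_geometry: r = 11 mm, L = 214 mm, e = 13 mm; θ ← 0°
rotate_crank_by(+11°): θ ← 0° +11° = 11°
rotate_crank_by(-17°): θ ← 11° -17° = -6°
crank pin P = (r cos θ, r sin θ) = (10.939741, -1.149813)
h = r sin θ − e = -1.149813 − 13 = -14.149813
sin φ = h / L = -14.149813 / 214 = -0.06612062
φ = arcsin(-0.06612062) = -3.791198°

-3.7912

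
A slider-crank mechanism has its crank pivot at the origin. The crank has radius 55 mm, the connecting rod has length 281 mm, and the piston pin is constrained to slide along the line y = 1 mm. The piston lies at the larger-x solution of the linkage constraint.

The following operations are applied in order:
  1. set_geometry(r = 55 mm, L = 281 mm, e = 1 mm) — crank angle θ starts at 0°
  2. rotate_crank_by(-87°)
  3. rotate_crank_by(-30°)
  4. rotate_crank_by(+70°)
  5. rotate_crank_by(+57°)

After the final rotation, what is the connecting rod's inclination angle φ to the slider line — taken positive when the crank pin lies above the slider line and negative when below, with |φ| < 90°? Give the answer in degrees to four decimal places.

set_geometry: r = 55 mm, L = 281 mm, e = 1 mm; θ ← 0°
rotate_crank_by(-87°): θ ← 0° -87° = -87°
rotate_crank_by(-30°): θ ← -87° -30° = -117°
rotate_crank_by(+70°): θ ← -117° +70° = -47°
rotate_crank_by(+57°): θ ← -47° +57° = 10°
crank pin P = (r cos θ, r sin θ) = (54.164426, 9.550650)
h = r sin θ − e = 9.550650 − 1 = 8.550650
sin φ = h / L = 8.550650 / 281 = 0.03042936
φ = arcsin(0.03042936) = 1.743743°

1.7437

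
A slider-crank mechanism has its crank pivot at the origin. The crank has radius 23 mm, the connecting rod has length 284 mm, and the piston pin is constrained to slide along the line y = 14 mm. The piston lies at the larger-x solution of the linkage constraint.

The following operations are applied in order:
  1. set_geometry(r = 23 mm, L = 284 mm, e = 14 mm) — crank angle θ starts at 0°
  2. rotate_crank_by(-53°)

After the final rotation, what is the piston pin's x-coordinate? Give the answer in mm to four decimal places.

set_geometry: r = 23 mm, L = 284 mm, e = 14 mm; θ ← 0°
rotate_crank_by(-53°): θ ← 0° -53° = -53°
crank pin P = (r cos θ, r sin θ) = (13.841746, -18.368617)
h = r sin θ − e = -18.368617 − 14 = -32.368617
x = r cos θ + √(L² − h²) = 13.841746 + √(80656.0 − 1047.7273) = 13.841746 + 282.149380 = 295.991126

295.9911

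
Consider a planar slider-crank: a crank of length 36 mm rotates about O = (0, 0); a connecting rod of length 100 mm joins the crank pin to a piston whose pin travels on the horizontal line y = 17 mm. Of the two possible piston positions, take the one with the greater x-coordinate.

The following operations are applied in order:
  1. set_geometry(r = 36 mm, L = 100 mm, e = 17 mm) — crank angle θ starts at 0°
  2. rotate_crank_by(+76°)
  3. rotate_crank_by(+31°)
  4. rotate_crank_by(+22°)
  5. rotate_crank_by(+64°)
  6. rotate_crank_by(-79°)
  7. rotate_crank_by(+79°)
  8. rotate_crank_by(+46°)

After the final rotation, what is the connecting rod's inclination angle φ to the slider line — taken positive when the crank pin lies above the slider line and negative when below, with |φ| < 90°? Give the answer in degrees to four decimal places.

set_geometry: r = 36 mm, L = 100 mm, e = 17 mm; θ ← 0°
rotate_crank_by(+76°): θ ← 0° +76° = 76°
rotate_crank_by(+31°): θ ← 76° +31° = 107°
rotate_crank_by(+22°): θ ← 107° +22° = 129°
rotate_crank_by(+64°): θ ← 129° +64° = 193°
rotate_crank_by(-79°): θ ← 193° -79° = 114°
rotate_crank_by(+79°): θ ← 114° +79° = 193°
rotate_crank_by(+46°): θ ← 193° +46° = 239°
crank pin P = (r cos θ, r sin θ) = (-18.541371, -30.858023)
h = r sin θ − e = -30.858023 − 17 = -47.858023
sin φ = h / L = -47.858023 / 100 = -0.47858023
φ = arcsin(-0.47858023) = -28.592715°

-28.5927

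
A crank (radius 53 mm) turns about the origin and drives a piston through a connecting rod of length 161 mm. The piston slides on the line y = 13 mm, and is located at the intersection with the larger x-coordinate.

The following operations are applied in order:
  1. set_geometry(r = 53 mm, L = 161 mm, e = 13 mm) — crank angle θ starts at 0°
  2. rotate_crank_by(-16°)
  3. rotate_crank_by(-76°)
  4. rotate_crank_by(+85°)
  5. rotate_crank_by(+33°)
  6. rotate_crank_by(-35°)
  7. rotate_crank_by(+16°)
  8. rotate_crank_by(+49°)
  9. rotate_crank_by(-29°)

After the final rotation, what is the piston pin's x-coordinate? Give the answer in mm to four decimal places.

207.8429

set_geometry: r = 53 mm, L = 161 mm, e = 13 mm; θ ← 0°
rotate_crank_by(-16°): θ ← 0° -16° = -16°
rotate_crank_by(-76°): θ ← -16° -76° = -92°
rotate_crank_by(+85°): θ ← -92° +85° = -7°
rotate_crank_by(+33°): θ ← -7° +33° = 26°
rotate_crank_by(-35°): θ ← 26° -35° = -9°
rotate_crank_by(+16°): θ ← -9° +16° = 7°
rotate_crank_by(+49°): θ ← 7° +49° = 56°
rotate_crank_by(-29°): θ ← 56° -29° = 27°
crank pin P = (r cos θ, r sin θ) = (47.223346, 24.061496)
h = r sin θ − e = 24.061496 − 13 = 11.061496
x = r cos θ + √(L² − h²) = 47.223346 + √(25921.0 − 122.3567) = 47.223346 + 160.619561 = 207.842907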